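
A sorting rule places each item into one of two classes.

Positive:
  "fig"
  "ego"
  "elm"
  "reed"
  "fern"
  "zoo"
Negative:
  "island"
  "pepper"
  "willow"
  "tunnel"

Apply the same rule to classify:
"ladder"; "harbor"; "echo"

The distinguishing property — length ≤ 4 — holds for all the 'Positive' cases and none of the 'Negative' cases.
"ladder": Negative (length 6).
"harbor": Negative (length 6).
"echo": Positive (length 4).

Negative, Negative, Positive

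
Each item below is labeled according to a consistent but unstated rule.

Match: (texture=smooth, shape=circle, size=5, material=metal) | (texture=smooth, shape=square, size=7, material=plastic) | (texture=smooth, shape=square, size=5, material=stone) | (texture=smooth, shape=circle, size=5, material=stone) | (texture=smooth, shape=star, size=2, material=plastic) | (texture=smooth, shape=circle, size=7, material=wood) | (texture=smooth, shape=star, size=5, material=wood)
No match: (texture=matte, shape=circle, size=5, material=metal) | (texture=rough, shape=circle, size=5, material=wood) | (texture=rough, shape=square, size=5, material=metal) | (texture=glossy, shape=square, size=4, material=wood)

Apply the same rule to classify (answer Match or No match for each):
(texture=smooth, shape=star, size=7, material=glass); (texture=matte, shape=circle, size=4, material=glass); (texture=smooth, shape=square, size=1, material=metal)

The distinguishing property — texture is smooth — holds for all the 'Match' cases and none of the 'No match' cases.
(texture=smooth, shape=star, size=7, material=glass) → texture is smooth → Match.
(texture=matte, shape=circle, size=4, material=glass) → texture is matte → No match.
(texture=smooth, shape=square, size=1, material=metal) → texture is smooth → Match.

Match, No match, Match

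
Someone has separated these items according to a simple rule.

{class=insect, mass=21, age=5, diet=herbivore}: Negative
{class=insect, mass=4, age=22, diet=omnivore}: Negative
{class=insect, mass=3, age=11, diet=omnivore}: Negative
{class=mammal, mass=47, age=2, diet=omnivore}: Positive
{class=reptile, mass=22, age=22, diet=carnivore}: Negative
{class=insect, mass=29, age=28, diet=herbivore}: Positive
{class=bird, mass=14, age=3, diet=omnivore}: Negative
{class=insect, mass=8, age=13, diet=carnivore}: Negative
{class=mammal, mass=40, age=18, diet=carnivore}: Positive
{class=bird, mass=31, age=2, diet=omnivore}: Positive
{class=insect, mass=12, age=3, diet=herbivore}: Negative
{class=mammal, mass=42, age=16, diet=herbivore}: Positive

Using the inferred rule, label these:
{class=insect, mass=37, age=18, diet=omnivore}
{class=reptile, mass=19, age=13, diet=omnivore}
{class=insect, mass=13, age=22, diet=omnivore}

Positive, Negative, Negative

All 'Positive' examples share one property — mass ≥ 29 — and every 'Negative' example lacks it.
{class=insect, mass=37, age=18, diet=omnivore}: mass = 37 — qualifies, so Positive.
{class=reptile, mass=19, age=13, diet=omnivore}: mass = 19 — doesn't qualify, so Negative.
{class=insect, mass=13, age=22, diet=omnivore}: mass = 13 — doesn't qualify, so Negative.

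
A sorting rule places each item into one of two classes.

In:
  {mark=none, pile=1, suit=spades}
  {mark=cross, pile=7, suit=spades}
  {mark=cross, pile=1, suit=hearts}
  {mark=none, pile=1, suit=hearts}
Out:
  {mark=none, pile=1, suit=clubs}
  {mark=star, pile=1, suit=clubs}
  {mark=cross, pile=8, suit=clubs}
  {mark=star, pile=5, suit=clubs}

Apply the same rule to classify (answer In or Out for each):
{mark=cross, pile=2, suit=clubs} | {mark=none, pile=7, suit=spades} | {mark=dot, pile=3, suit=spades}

Out, In, In

A rule that fits every label: suit is not clubs — true of each 'In' example, false of each 'Out' one.
{mark=cross, pile=2, suit=clubs}: suit is clubs — fails the rule, so Out. {mark=none, pile=7, suit=spades}: suit is spades — satisfies this, so In. {mark=dot, pile=3, suit=spades}: suit is spades — satisfies this, so In.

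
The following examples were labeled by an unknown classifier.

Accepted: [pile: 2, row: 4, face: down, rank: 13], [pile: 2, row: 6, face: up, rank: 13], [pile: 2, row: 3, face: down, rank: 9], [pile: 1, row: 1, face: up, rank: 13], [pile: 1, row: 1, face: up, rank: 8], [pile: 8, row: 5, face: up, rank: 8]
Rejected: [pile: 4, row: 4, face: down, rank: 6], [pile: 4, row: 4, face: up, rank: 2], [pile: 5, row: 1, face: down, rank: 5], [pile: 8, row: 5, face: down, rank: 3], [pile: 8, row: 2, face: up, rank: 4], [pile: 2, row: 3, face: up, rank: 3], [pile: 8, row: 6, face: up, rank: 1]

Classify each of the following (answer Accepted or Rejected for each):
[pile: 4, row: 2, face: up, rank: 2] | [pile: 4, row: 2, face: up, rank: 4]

One predicate separates the groups cleanly: rank ≥ 8.
[pile: 4, row: 2, face: up, rank: 2]: rank = 2 — doesn't qualify, so Rejected. [pile: 4, row: 2, face: up, rank: 4]: rank = 4 — doesn't qualify, so Rejected.

Rejected, Rejected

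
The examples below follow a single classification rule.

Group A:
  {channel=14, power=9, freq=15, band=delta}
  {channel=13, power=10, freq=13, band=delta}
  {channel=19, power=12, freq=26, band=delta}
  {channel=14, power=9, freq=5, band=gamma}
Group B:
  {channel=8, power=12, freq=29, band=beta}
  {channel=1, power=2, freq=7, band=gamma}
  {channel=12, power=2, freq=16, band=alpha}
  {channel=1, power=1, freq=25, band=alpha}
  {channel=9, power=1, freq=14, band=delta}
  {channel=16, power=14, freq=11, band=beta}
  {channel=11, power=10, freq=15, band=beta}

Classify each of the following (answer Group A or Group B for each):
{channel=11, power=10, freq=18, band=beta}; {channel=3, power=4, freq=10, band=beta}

Group B, Group B

One predicate separates the groups cleanly: channel ≥ 13 AND power ≤ 12.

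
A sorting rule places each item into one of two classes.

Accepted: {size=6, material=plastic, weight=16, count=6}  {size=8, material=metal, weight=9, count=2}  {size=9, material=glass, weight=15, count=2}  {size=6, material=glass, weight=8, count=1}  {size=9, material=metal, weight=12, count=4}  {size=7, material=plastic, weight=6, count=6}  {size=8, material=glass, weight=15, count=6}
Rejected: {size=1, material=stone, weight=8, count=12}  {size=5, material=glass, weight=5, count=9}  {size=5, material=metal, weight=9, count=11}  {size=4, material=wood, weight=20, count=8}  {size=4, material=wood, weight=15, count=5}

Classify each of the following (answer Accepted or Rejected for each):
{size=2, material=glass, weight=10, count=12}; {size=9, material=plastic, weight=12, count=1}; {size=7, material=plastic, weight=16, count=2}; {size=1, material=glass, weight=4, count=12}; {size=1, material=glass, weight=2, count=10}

The classifier is using: size ≥ 6.
{size=2, material=glass, weight=10, count=12}: size = 2 — lacks this property, so Rejected.
{size=9, material=plastic, weight=12, count=1}: size = 9 — checks out, so Accepted.
{size=7, material=plastic, weight=16, count=2}: size = 7 — checks out, so Accepted.
{size=1, material=glass, weight=4, count=12}: size = 1 — lacks this property, so Rejected.
{size=1, material=glass, weight=2, count=10}: size = 1 — lacks this property, so Rejected.

Rejected, Accepted, Accepted, Rejected, Rejected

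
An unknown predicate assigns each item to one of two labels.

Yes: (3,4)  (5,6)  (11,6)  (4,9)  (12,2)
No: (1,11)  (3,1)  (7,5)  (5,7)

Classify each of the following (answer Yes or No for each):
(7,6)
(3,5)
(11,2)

Yes, No, Yes

The rule appears to be: product is even.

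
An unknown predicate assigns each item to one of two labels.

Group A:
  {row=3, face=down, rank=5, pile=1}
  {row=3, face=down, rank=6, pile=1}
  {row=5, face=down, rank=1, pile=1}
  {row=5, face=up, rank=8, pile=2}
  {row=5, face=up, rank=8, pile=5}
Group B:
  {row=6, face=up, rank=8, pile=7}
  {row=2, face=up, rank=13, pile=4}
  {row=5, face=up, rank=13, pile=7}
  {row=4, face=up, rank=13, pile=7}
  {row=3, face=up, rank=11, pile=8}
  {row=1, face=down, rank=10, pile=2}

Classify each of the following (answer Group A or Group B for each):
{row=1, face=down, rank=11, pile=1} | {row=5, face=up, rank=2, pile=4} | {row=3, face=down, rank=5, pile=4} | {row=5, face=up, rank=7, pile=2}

All 'Group A' examples share one property — rank ≤ 8 AND row ≤ 5 — and every 'Group B' example lacks it.
{row=1, face=down, rank=11, pile=1} — rank = 11, row = 1, hence Group B. {row=5, face=up, rank=2, pile=4} — rank = 2, row = 5, hence Group A. {row=3, face=down, rank=5, pile=4} — rank = 5, row = 3, hence Group A. {row=5, face=up, rank=7, pile=2} — rank = 7, row = 5, hence Group A.

Group B, Group A, Group A, Group A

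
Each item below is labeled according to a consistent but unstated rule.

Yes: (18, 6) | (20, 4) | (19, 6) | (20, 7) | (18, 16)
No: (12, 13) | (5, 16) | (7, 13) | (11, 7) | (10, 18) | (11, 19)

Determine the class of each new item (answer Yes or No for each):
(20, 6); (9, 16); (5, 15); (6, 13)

Yes, No, No, No

The distinguishing property — first ≥ 13 — holds for all the 'Yes' cases and none of the 'No' cases.
(20, 6): Yes (first 20). (9, 16): No (first 9). (5, 15): No (first 5). (6, 13): No (first 6).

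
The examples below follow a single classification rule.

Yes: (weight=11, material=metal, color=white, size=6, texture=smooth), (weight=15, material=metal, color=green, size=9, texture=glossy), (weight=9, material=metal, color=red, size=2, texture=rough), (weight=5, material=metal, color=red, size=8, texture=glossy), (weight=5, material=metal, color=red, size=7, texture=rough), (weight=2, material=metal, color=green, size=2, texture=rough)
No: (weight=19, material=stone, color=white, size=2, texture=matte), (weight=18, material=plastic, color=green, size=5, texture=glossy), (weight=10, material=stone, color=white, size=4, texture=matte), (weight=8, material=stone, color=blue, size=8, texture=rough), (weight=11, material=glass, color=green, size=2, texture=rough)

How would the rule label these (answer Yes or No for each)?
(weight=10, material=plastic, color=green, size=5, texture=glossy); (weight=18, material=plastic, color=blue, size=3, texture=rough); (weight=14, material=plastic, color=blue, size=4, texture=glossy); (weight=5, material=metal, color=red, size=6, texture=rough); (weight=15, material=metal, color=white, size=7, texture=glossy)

No, No, No, Yes, Yes

The distinguishing property — material is metal — holds for all the 'Yes' cases and none of the 'No' cases.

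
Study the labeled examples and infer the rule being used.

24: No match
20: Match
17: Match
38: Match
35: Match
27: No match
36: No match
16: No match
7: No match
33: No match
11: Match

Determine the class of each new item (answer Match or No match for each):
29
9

The rule appears to be: ≡ 2 (mod 3).
Match: 29, since 29 mod 3 = 2.
No match: 9, since 9 mod 3 = 0.

Match, No match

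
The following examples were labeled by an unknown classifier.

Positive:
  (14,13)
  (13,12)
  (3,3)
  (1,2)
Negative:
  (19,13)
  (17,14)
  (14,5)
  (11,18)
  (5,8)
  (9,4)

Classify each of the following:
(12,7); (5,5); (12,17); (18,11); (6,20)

The classifier is using: |first − second| ≤ 1.

Negative, Positive, Negative, Negative, Negative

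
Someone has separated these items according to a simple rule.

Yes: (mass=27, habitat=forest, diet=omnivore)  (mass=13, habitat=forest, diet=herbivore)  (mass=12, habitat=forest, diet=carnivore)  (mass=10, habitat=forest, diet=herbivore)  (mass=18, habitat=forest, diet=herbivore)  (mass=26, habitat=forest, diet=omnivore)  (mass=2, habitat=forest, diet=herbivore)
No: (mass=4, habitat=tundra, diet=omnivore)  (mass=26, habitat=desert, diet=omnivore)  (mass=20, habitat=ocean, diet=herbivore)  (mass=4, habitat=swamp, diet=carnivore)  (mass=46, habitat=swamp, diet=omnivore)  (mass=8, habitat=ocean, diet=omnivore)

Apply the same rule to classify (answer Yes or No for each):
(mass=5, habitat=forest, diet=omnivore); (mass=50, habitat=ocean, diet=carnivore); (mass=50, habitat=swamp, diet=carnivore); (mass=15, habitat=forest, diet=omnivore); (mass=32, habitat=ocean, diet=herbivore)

The pattern is that an item is 'Yes' exactly when: habitat is forest.
(mass=5, habitat=forest, diet=omnivore): habitat is forest, matches → Yes.
(mass=50, habitat=ocean, diet=carnivore): habitat is ocean, fails the rule → No.
(mass=50, habitat=swamp, diet=carnivore): habitat is swamp, fails the rule → No.
(mass=15, habitat=forest, diet=omnivore): habitat is forest, matches → Yes.
(mass=32, habitat=ocean, diet=herbivore): habitat is ocean, fails the rule → No.

Yes, No, No, Yes, No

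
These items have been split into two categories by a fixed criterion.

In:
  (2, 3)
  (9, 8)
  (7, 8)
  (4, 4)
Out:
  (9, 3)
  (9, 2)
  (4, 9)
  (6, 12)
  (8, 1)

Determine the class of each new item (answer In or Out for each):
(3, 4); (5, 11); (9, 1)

In, Out, Out

The common property of the 'In' items is: |first − second| ≤ 1. No 'Out' item has it.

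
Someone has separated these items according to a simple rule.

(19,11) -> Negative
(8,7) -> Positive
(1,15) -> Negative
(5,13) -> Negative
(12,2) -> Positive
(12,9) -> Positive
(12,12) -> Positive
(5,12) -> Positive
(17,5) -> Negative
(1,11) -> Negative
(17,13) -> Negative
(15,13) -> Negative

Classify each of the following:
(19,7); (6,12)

All 'Positive' examples share one property — product is even — and every 'Negative' example lacks it.
(19,7): Negative (19·7 = 133). (6,12): Positive (6·12 = 72).

Negative, Positive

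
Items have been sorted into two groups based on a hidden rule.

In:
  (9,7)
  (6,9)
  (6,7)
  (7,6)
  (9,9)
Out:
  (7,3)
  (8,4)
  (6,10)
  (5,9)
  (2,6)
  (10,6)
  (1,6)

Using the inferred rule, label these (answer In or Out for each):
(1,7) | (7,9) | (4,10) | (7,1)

Out, In, Out, Out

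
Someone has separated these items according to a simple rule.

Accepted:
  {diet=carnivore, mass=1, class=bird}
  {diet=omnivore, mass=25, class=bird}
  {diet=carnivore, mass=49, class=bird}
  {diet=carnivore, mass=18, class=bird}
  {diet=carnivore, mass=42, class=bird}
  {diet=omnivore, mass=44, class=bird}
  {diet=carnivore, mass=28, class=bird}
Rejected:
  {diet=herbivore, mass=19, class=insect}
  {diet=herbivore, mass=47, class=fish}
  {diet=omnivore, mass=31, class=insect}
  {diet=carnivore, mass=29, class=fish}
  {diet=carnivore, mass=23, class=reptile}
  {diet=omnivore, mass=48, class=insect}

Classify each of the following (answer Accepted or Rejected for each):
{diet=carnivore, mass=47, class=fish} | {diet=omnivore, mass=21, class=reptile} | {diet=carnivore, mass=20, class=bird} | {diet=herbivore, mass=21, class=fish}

Comparing the two groups points to one rule — class is bird.
{diet=carnivore, mass=47, class=fish} — class is fish, hence Rejected.
{diet=omnivore, mass=21, class=reptile} — class is reptile, hence Rejected.
{diet=carnivore, mass=20, class=bird} — class is bird, hence Accepted.
{diet=herbivore, mass=21, class=fish} — class is fish, hence Rejected.

Rejected, Rejected, Accepted, Rejected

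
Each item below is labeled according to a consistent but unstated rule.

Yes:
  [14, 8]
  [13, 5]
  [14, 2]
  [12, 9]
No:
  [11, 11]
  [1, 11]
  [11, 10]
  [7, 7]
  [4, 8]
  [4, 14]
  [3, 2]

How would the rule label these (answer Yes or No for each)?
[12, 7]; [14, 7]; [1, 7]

Yes, Yes, No

Every 'Yes' example satisfies: first ≥ 12. None of the 'No' examples do.
[12, 7] — first 12, hence Yes. [14, 7] — first 14, hence Yes. [1, 7] — first 1, hence No.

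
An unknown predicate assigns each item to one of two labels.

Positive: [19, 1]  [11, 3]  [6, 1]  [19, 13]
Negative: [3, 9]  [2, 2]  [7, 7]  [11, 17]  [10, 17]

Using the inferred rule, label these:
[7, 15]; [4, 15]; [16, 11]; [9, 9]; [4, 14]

Negative, Negative, Positive, Negative, Negative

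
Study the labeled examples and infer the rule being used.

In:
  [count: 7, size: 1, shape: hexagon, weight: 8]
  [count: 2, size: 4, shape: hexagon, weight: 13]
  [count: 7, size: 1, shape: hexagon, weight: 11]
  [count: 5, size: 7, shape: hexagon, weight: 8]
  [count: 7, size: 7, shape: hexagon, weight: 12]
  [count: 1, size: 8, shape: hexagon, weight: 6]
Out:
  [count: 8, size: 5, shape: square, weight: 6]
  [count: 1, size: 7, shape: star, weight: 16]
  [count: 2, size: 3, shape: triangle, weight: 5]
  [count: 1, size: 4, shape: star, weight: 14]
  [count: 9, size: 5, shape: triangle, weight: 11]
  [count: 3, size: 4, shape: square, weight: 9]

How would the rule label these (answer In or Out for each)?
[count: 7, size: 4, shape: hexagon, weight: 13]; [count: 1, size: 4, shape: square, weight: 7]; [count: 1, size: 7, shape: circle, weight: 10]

In, Out, Out

The distinguishing property — shape is hexagon — holds for all the 'In' cases and none of the 'Out' cases.
In: [count: 7, size: 4, shape: hexagon, weight: 13], since shape is hexagon.
Out: [count: 1, size: 4, shape: square, weight: 7], since shape is square.
Out: [count: 1, size: 7, shape: circle, weight: 10], since shape is circle.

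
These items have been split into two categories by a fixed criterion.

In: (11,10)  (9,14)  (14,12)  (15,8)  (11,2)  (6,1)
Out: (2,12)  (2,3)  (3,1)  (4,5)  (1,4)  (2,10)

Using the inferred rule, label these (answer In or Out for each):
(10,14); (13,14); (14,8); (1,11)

In, In, In, Out

All 'In' examples share one property — first ≥ 5 — and every 'Out' example lacks it.
(10,14): first 10 — checks out, so In.
(13,14): first 13 — checks out, so In.
(14,8): first 14 — checks out, so In.
(1,11): first 1 — does not satisfy this, so Out.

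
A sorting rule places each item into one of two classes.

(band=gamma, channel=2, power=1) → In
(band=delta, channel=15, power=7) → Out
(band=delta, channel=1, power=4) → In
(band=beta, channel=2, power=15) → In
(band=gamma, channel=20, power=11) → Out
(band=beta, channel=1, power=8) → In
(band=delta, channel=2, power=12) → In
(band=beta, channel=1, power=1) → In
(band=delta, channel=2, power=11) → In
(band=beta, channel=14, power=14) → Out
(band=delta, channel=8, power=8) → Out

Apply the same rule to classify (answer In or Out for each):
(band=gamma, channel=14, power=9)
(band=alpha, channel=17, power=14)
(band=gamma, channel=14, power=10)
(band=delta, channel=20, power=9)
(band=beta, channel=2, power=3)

Every 'In' example satisfies: channel ≤ 2. None of the 'Out' examples do.
(band=gamma, channel=14, power=9) — channel = 14, hence Out. (band=alpha, channel=17, power=14) — channel = 17, hence Out. (band=gamma, channel=14, power=10) — channel = 14, hence Out. (band=delta, channel=20, power=9) — channel = 20, hence Out. (band=beta, channel=2, power=3) — channel = 2, hence In.

Out, Out, Out, Out, In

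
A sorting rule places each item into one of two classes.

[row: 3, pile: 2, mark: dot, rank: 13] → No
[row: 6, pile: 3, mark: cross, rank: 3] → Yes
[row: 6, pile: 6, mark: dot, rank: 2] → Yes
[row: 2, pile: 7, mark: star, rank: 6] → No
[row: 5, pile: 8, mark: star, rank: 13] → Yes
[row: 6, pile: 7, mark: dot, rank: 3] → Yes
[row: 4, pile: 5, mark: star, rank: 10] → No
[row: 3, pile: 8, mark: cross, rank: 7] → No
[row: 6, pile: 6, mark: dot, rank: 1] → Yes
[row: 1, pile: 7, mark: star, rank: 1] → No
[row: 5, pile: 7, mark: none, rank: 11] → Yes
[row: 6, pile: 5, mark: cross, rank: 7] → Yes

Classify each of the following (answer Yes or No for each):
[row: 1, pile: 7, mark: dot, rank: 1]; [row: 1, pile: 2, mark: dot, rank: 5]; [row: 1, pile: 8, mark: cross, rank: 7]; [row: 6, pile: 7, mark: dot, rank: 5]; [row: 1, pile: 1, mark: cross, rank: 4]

No, No, No, Yes, No

The pattern is that an item is 'Yes' exactly when: row ≥ 5.
[row: 1, pile: 7, mark: dot, rank: 1]: row = 1, doesn't match → No. [row: 1, pile: 2, mark: dot, rank: 5]: row = 1, doesn't match → No. [row: 1, pile: 8, mark: cross, rank: 7]: row = 1, doesn't match → No. [row: 6, pile: 7, mark: dot, rank: 5]: row = 6, matches → Yes. [row: 1, pile: 1, mark: cross, rank: 4]: row = 1, doesn't match → No.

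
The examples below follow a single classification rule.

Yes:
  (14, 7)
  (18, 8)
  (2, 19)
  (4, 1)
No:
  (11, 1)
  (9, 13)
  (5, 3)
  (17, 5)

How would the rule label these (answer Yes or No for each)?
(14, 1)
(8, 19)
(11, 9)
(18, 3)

Yes, Yes, No, Yes

'Yes' ⟺ first is even.
(14, 1): Yes (first 14). (8, 19): Yes (first 8). (11, 9): No (first 11). (18, 3): Yes (first 18).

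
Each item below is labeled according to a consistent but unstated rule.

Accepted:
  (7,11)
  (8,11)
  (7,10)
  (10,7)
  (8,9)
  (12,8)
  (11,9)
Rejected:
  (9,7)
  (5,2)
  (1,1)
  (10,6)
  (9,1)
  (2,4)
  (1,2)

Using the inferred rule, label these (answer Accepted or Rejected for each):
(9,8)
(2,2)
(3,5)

Accepted, Rejected, Rejected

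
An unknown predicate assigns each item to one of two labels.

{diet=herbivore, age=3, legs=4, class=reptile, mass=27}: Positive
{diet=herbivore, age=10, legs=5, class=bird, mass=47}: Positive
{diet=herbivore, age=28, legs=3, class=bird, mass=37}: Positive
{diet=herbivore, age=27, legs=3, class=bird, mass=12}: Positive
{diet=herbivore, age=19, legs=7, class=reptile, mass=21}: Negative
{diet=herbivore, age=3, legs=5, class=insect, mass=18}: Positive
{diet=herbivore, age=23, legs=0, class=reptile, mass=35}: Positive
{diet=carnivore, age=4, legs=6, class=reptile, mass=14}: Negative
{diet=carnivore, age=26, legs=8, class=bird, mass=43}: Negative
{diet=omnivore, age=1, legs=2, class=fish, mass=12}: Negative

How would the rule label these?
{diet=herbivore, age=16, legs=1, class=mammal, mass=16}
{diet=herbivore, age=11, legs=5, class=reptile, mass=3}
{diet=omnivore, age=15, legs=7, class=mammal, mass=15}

Positive, Positive, Negative

The rule appears to be: diet is herbivore AND legs ≤ 5.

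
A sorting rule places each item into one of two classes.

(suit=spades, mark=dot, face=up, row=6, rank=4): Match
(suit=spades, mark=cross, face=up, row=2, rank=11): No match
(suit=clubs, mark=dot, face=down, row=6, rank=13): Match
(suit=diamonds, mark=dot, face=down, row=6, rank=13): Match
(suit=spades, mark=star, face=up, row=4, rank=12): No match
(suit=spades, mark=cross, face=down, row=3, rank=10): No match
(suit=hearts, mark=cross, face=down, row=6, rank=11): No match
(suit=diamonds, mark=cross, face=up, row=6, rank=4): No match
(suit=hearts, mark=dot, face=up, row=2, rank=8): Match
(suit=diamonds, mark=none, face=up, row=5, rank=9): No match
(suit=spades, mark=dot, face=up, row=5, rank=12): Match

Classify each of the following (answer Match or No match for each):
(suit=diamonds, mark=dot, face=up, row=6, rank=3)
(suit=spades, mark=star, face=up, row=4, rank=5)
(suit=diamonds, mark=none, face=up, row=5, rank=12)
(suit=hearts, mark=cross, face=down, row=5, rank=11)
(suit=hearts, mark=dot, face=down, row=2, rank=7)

The rule appears to be: mark is dot.

Match, No match, No match, No match, Match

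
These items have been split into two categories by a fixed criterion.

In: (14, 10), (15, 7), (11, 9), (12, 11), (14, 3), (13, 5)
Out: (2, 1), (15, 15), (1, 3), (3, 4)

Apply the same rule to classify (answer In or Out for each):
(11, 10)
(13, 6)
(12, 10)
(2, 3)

In, In, In, Out

The distinguishing property — first > second AND sum ≥ 4 — holds for all the 'In' cases and none of the 'Out' cases.
(11, 10) → 11 > 10, 11+10 = 21 → In. (13, 6) → 13 > 6, 13+6 = 19 → In. (12, 10) → 12 > 10, 12+10 = 22 → In. (2, 3) → 2 < 3, 2+3 = 5 → Out.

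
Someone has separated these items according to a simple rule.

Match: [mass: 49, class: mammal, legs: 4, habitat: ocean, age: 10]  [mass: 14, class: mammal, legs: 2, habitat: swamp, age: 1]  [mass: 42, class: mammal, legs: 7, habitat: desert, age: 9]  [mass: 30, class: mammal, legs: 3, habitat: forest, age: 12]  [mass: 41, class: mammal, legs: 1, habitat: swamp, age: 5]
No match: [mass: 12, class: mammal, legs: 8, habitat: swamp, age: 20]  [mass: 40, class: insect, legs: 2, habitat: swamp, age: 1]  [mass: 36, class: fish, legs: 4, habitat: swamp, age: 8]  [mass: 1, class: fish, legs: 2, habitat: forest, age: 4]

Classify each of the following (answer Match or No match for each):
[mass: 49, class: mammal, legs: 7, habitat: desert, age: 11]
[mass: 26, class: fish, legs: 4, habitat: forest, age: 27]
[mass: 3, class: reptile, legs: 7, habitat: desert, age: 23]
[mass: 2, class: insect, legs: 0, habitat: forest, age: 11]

The distinguishing property — class is mammal AND age ≤ 12 — holds for all the 'Match' cases and none of the 'No match' cases.
[mass: 49, class: mammal, legs: 7, habitat: desert, age: 11]: class is mammal, age = 11 — fits, so Match.
[mass: 26, class: fish, legs: 4, habitat: forest, age: 27]: class is fish, age = 27 — fails this test, so No match.
[mass: 3, class: reptile, legs: 7, habitat: desert, age: 23]: class is reptile, age = 23 — fails this test, so No match.
[mass: 2, class: insect, legs: 0, habitat: forest, age: 11]: class is insect, age = 11 — fails this test, so No match.

Match, No match, No match, No match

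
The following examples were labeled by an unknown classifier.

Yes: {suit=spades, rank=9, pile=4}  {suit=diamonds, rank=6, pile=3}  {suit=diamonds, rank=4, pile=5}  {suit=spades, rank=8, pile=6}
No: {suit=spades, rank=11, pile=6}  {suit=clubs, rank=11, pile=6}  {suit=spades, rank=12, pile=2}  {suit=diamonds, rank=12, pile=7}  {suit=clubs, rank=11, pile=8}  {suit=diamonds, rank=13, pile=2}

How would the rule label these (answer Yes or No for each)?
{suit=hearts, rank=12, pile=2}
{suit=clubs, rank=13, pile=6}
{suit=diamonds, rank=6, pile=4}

No, No, Yes

The distinguishing property — rank ≤ 9 — holds for all the 'Yes' cases and none of the 'No' cases.
{suit=hearts, rank=12, pile=2}: No (rank = 12).
{suit=clubs, rank=13, pile=6}: No (rank = 13).
{suit=diamonds, rank=6, pile=4}: Yes (rank = 6).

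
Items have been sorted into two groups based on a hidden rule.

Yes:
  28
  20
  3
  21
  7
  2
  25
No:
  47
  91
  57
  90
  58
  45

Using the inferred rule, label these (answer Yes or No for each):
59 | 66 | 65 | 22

No, No, No, Yes

The distinguishing property — at most 28 — holds for all the 'Yes' cases and none of the 'No' cases.
59 → 59 > 28 → No. 66 → 66 > 28 → No. 65 → 65 > 28 → No. 22 → 22 ≤ 28 → Yes.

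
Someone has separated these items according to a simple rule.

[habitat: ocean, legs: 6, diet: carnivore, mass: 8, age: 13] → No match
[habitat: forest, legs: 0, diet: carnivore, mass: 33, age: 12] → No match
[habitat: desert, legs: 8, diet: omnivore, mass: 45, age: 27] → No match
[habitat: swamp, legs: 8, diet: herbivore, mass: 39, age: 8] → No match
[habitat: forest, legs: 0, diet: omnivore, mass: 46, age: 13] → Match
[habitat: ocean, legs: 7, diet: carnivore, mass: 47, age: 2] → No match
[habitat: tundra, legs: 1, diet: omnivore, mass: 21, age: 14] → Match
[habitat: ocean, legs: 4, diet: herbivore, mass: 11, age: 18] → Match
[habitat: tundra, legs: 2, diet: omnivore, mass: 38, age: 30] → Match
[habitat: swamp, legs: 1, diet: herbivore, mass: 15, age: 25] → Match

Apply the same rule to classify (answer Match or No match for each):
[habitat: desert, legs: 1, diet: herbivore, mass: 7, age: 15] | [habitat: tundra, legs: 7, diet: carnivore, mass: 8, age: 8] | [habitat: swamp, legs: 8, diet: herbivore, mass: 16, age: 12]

The common property of the 'Match' items is: legs ≤ 4 AND age ≥ 13. No 'No match' item has it.
[habitat: desert, legs: 1, diet: herbivore, mass: 7, age: 15]: Match (legs = 1, age = 15).
[habitat: tundra, legs: 7, diet: carnivore, mass: 8, age: 8]: No match (legs = 7, age = 8).
[habitat: swamp, legs: 8, diet: herbivore, mass: 16, age: 12]: No match (legs = 8, age = 12).

Match, No match, No match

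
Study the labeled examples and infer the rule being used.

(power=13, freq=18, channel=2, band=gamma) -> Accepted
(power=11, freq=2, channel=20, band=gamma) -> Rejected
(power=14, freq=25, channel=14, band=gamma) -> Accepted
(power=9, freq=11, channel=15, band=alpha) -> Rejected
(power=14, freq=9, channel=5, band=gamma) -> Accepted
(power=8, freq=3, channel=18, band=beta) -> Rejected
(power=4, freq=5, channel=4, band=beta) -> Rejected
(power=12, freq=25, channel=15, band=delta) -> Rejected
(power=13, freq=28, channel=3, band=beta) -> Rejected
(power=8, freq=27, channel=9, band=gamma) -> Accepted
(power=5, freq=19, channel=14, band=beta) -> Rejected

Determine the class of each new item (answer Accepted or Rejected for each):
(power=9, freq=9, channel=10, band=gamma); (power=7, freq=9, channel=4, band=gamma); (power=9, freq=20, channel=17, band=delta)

Accepted, Accepted, Rejected

The pattern is that an item is 'Accepted' exactly when: band is gamma AND freq ≥ 3.
(power=9, freq=9, channel=10, band=gamma): Accepted (band is gamma, freq = 9).
(power=7, freq=9, channel=4, band=gamma): Accepted (band is gamma, freq = 9).
(power=9, freq=20, channel=17, band=delta): Rejected (band is delta, freq = 20).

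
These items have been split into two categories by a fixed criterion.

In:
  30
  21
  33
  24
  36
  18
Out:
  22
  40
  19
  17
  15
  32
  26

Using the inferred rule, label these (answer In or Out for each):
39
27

A rule that fits every label: multiple of 3 AND at least 17 — true of each 'In' example, false of each 'Out' one.
39 — 39 = 3·13, 39 ≥ 17, hence In. 27 — 27 = 3·9, 27 ≥ 17, hence In.

In, In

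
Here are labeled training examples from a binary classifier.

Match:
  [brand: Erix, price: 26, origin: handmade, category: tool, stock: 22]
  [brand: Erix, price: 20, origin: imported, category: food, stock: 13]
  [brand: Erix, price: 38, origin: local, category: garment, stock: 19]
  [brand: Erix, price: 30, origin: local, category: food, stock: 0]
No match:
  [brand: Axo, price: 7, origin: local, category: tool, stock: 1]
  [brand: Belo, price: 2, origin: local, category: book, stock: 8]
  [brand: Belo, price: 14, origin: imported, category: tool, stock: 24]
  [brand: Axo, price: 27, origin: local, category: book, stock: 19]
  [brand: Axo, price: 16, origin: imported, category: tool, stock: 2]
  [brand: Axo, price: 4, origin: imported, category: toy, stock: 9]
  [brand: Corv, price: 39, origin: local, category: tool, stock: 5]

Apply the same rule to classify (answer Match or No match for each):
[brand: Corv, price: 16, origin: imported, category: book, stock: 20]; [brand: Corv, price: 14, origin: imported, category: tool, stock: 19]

No match, No match

All 'Match' examples share one property — brand is Erix — and every 'No match' example lacks it.
[brand: Corv, price: 16, origin: imported, category: book, stock: 20]: brand is Corv — does not satisfy this, so No match.
[brand: Corv, price: 14, origin: imported, category: tool, stock: 19]: brand is Corv — does not satisfy this, so No match.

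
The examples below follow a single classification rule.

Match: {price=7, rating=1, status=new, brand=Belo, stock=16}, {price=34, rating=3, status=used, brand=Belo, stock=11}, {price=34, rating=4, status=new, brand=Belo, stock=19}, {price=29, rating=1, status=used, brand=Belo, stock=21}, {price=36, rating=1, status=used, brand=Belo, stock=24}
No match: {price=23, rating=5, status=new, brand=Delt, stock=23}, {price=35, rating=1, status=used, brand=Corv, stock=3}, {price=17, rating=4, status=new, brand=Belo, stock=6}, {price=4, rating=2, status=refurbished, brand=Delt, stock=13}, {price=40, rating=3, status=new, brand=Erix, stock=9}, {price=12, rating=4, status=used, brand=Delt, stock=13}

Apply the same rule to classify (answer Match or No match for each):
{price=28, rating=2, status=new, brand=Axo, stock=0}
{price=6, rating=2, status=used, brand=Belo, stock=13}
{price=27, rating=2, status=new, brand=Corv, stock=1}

No match, Match, No match

The classifier is using: brand is Belo AND stock ≥ 9.
{price=28, rating=2, status=new, brand=Axo, stock=0}: brand is Axo, stock = 0 — does not fit, so No match.
{price=6, rating=2, status=used, brand=Belo, stock=13}: brand is Belo, stock = 13 — qualifies, so Match.
{price=27, rating=2, status=new, brand=Corv, stock=1}: brand is Corv, stock = 1 — does not fit, so No match.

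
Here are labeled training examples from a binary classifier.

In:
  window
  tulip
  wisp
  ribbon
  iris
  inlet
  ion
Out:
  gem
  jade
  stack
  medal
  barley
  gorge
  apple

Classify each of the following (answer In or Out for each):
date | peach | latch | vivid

Out, Out, Out, In

The pattern is that an item is 'In' exactly when: contains 'i'.
date: Out (no 'i'). peach: Out (no 'i'). latch: Out (no 'i'). vivid: In (has 'i').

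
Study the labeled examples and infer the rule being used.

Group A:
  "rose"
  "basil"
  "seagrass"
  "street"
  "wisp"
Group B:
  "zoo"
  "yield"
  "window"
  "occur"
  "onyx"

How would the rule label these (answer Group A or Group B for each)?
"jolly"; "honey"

Group B, Group B

The simplest hypothesis consistent with all the labels is: contains 's'.
"jolly" → no 's' → Group B. "honey" → no 's' → Group B.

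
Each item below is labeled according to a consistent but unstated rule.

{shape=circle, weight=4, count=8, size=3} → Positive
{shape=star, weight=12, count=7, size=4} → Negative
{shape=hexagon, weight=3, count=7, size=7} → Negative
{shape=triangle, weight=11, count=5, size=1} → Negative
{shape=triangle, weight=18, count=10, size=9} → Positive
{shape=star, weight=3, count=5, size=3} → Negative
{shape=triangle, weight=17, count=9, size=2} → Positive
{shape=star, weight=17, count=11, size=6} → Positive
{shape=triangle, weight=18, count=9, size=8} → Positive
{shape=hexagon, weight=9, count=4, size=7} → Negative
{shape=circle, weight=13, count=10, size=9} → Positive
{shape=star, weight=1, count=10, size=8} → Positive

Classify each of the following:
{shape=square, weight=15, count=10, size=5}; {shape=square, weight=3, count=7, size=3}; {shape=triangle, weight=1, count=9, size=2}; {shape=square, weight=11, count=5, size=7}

'Positive' ⟺ count ≥ 8.
{shape=square, weight=15, count=10, size=5}: Positive (count = 10). {shape=square, weight=3, count=7, size=3}: Negative (count = 7). {shape=triangle, weight=1, count=9, size=2}: Positive (count = 9). {shape=square, weight=11, count=5, size=7}: Negative (count = 5).

Positive, Negative, Positive, Negative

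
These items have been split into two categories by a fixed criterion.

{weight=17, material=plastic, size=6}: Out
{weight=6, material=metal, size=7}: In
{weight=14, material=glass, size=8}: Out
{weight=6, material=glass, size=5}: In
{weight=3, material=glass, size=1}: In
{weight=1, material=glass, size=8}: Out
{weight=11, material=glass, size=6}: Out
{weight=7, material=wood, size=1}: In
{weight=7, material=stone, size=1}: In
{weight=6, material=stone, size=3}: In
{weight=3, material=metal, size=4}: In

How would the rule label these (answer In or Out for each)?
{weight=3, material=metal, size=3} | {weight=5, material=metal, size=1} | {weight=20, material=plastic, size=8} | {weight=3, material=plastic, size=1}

A rule that fits every label: weight ≤ 7 AND size ≤ 7 — true of each 'In' example, false of each 'Out' one.

In, In, Out, In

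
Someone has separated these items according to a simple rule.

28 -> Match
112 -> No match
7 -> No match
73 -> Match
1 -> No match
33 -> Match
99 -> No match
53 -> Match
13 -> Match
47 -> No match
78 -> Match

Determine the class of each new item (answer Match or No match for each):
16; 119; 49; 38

No match, No match, No match, Match

One predicate separates the groups cleanly: ≡ 3 (mod 5).
16: No match (16 mod 5 = 1). 119: No match (119 mod 5 = 4). 49: No match (49 mod 5 = 4). 38: Match (38 mod 5 = 3).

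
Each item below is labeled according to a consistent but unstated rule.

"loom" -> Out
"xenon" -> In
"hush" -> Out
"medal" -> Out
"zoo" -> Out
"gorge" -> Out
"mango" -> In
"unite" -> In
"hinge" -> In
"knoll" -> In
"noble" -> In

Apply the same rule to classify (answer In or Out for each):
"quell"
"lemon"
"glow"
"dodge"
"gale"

Out, In, Out, Out, Out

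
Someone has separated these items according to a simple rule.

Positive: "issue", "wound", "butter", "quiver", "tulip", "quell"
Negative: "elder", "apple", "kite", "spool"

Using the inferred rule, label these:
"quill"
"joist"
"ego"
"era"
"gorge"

The distinguishing property — contains 'u' — holds for all the 'Positive' cases and none of the 'Negative' cases.

Positive, Negative, Negative, Negative, Negative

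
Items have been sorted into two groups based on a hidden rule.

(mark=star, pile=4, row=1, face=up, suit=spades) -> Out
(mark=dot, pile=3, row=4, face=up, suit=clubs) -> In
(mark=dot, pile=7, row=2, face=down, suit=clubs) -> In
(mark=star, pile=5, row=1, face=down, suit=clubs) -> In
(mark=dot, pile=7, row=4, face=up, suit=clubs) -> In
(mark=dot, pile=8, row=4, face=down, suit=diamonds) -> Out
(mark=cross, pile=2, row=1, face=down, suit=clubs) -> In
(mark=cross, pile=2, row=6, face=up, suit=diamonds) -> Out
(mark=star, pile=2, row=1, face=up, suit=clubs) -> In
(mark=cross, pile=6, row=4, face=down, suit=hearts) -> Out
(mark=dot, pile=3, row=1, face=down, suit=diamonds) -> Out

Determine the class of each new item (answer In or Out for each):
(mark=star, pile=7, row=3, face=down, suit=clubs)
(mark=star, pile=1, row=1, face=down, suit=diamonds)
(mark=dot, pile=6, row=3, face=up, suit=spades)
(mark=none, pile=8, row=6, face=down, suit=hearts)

In, Out, Out, Out

The rule appears to be: suit is clubs.
(mark=star, pile=7, row=3, face=down, suit=clubs) — suit is clubs, hence In.
(mark=star, pile=1, row=1, face=down, suit=diamonds) — suit is diamonds, hence Out.
(mark=dot, pile=6, row=3, face=up, suit=spades) — suit is spades, hence Out.
(mark=none, pile=8, row=6, face=down, suit=hearts) — suit is hearts, hence Out.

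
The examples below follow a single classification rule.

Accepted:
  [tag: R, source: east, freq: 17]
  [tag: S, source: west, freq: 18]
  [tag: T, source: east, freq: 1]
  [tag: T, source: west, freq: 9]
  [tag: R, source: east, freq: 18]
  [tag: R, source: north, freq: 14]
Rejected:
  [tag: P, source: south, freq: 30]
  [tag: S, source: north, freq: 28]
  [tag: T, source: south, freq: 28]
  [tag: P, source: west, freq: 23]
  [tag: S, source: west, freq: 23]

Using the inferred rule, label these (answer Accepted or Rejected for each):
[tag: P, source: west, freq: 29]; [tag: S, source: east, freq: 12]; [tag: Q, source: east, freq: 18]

Rejected, Accepted, Accepted

The simplest hypothesis consistent with all the labels is: freq ≤ 18.
[tag: P, source: west, freq: 29] → freq = 29 → Rejected.
[tag: S, source: east, freq: 12] → freq = 12 → Accepted.
[tag: Q, source: east, freq: 18] → freq = 18 → Accepted.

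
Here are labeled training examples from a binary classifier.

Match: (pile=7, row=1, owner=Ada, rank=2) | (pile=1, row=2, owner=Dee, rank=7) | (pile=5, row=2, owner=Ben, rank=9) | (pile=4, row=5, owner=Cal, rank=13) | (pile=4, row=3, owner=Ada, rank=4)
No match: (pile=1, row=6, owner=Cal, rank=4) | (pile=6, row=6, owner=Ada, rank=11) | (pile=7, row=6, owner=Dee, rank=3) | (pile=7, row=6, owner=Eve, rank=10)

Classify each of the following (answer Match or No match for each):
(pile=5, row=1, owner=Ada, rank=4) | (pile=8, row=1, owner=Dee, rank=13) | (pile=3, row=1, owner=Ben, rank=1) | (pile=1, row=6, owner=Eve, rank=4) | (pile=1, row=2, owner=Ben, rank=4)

The common property of the 'Match' items is: row ≤ 5. No 'No match' item has it.
(pile=5, row=1, owner=Ada, rank=4): row = 1, matches → Match.
(pile=8, row=1, owner=Dee, rank=13): row = 1, matches → Match.
(pile=3, row=1, owner=Ben, rank=1): row = 1, matches → Match.
(pile=1, row=6, owner=Eve, rank=4): row = 6, doesn't match → No match.
(pile=1, row=2, owner=Ben, rank=4): row = 2, matches → Match.

Match, Match, Match, No match, Match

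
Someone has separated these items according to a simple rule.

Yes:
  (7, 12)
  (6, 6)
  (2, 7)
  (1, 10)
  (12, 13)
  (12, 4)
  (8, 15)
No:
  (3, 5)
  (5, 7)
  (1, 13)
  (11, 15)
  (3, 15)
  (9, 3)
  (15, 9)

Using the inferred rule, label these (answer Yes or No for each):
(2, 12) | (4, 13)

Yes, Yes

Every 'Yes' example satisfies: product is even. None of the 'No' examples do.
(2, 12): 2·12 = 24 — satisfies this, so Yes.
(4, 13): 4·13 = 52 — satisfies this, so Yes.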